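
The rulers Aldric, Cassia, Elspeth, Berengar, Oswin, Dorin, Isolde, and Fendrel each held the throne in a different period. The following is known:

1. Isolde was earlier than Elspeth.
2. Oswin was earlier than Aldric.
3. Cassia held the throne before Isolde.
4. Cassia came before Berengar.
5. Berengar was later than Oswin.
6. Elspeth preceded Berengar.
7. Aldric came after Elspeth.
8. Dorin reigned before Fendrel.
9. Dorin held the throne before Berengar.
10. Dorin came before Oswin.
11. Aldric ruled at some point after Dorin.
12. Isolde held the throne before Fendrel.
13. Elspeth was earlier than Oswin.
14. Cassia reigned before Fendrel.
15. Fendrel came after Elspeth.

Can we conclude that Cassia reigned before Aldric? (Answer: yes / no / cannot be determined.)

yes

Chain the constraints: Cassia → Isolde → Elspeth → Aldric. Each link is directly stated, so Cassia comes before Aldric.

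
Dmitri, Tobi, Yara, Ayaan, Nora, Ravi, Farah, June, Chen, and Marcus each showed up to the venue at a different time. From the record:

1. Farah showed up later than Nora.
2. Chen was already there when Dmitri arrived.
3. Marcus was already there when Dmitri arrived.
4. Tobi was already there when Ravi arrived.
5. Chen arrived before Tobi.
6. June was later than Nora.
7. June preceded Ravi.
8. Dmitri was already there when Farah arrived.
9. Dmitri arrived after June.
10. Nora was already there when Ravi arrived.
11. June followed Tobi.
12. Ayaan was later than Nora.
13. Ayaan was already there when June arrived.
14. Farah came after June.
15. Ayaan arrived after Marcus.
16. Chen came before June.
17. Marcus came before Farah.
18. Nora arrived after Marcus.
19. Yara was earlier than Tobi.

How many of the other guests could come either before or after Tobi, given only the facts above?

Forced before Tobi: Chen and Yara; forced after Tobi: Dmitri, Farah, June, and Ravi.
That leaves Ayaan, Marcus, and Nora with no forced order relative to Tobi — 3.

3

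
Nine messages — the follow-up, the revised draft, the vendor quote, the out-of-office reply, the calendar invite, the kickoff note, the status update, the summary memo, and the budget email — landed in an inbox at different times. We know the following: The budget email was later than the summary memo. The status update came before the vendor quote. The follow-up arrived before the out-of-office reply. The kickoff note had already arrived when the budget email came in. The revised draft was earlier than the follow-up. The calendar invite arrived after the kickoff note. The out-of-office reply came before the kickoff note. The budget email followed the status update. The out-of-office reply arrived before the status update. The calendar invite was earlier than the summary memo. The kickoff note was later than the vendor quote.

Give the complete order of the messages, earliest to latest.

the revised draft, the follow-up, the out-of-office reply, the status update, the vendor quote, the kickoff note, the calendar invite, the summary memo, the budget email

The constraints fix every adjacent pair, so only one ordering works:
the revised draft → the follow-up → the out-of-office reply → the status update → the vendor quote → the kickoff note → the calendar invite → the summary memo → the budget email.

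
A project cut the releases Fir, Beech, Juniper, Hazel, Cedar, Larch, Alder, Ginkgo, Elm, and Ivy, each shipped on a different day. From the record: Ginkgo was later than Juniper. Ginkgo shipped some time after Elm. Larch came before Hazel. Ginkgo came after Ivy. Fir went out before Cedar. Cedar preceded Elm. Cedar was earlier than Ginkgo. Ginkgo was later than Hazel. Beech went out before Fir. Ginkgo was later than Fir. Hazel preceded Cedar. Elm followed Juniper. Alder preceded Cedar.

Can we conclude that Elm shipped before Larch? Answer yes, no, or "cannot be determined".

Tracing the constraints gives Larch → Hazel → Cedar → Elm, so Larch must come before Elm.
That means Elm cannot be before Larch.

no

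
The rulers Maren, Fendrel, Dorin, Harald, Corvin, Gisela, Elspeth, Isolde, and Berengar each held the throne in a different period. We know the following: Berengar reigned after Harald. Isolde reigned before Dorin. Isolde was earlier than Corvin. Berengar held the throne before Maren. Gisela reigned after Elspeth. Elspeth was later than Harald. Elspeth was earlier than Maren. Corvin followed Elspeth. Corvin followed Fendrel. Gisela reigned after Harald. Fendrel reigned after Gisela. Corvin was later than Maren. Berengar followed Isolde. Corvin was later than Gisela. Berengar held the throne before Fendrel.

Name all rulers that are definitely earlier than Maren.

Directly stated before Maren: Berengar and Elspeth.
Harald reaches Maren via Harald → Berengar → Maren.
Isolde reaches Maren via Isolde → Berengar → Maren.
No chain forces Fendrel (or any of the others) ahead of Maren.

Berengar, Elspeth, Harald, Isolde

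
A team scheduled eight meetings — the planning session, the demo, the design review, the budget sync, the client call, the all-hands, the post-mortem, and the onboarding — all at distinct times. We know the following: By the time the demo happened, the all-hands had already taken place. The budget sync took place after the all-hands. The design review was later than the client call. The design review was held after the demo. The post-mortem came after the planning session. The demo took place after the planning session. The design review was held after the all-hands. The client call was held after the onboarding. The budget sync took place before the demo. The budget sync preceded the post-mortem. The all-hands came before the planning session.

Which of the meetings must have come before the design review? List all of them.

Directly stated before the design review: the all-hands, the client call, and the demo.
The budget sync reaches the design review via the budget sync → the demo → the design review.
The onboarding reaches the design review via the onboarding → the client call → the design review.
The planning session reaches the design review via the planning session → the demo → the design review.
No chain forces the post-mortem ahead of the design review.

the all-hands, the budget sync, the client call, the demo, the onboarding, the planning session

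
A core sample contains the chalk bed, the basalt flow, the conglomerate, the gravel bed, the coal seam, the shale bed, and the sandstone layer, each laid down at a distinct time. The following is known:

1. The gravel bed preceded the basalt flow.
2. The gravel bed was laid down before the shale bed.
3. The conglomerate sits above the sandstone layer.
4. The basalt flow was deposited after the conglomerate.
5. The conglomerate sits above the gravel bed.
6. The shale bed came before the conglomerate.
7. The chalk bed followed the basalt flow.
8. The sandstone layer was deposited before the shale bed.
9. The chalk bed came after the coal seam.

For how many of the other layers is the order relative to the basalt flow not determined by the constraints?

1

Forced before the basalt flow: the conglomerate, the gravel bed, the sandstone layer, and the shale bed; forced after the basalt flow: the chalk bed.
That leaves the coal seam with no forced order relative to the basalt flow — 1.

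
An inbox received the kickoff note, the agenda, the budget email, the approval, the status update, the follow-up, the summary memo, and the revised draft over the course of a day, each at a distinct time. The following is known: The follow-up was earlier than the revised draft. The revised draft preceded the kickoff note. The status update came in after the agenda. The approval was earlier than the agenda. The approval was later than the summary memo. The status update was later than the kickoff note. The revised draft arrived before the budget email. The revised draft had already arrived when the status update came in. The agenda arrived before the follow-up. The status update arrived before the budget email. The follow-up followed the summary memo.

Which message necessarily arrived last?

the budget email

Every other message has a chain of constraints placing it before the budget email, so the budget email is last.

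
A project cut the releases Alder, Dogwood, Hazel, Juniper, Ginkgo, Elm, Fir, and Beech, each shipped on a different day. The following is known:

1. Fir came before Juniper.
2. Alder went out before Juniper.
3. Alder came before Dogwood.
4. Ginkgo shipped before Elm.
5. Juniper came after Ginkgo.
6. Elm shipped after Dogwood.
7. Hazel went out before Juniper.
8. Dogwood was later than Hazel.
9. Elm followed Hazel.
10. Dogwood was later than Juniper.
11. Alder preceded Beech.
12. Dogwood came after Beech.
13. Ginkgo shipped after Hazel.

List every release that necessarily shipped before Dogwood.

Directly stated before Dogwood: Alder, Beech, Hazel, and Juniper.
Fir reaches Dogwood via Fir → Juniper → Dogwood.
Ginkgo reaches Dogwood via Ginkgo → Juniper → Dogwood.

Alder, Beech, Fir, Ginkgo, Hazel, Juniper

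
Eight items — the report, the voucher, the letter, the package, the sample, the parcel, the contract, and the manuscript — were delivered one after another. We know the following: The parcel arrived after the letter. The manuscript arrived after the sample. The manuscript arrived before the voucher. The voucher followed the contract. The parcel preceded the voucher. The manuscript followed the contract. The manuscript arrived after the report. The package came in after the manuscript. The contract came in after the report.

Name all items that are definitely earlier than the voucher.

the contract, the letter, the manuscript, the parcel, the report, the sample

Directly stated before the voucher: the contract, the manuscript, and the parcel.
The letter reaches the voucher via the letter → the parcel → the voucher.
The report reaches the voucher via the report → the manuscript → the voucher.
The sample reaches the voucher via the sample → the manuscript → the voucher.
No chain forces the package ahead of the voucher.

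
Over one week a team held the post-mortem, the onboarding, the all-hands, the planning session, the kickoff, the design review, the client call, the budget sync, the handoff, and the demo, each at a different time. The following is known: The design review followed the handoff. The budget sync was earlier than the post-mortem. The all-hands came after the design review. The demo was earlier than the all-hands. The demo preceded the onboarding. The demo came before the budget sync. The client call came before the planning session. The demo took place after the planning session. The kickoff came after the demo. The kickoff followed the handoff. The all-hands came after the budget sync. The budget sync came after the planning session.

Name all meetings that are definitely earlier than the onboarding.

the client call, the demo, the planning session

Directly stated before the onboarding: the demo.
The client call reaches the onboarding via the client call → the planning session → the demo → the onboarding.
The planning session reaches the onboarding via the planning session → the demo → the onboarding.
No chain forces the design review (or any of the others) ahead of the onboarding.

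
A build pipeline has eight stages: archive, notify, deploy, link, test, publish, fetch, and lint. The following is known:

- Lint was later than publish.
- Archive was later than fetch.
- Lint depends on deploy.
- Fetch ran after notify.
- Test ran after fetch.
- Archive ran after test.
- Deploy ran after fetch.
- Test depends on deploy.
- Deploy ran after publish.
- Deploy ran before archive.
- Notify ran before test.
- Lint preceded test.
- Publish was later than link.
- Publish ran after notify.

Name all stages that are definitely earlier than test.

Directly stated before test: deploy, fetch, lint, and notify.
Link reaches test via link → publish → deploy → test.
Publish reaches test via publish → deploy → test.
No chain forces archive ahead of test.

deploy, fetch, link, lint, notify, publish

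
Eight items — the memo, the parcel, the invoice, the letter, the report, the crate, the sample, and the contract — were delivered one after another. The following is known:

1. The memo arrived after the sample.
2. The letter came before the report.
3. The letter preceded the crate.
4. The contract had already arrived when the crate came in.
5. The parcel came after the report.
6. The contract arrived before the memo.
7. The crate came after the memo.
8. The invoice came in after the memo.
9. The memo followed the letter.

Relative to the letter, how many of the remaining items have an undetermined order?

Forced after the letter: the crate, the invoice, the memo, the parcel, and the report.
That leaves the contract and the sample with no forced order relative to the letter — 2.

2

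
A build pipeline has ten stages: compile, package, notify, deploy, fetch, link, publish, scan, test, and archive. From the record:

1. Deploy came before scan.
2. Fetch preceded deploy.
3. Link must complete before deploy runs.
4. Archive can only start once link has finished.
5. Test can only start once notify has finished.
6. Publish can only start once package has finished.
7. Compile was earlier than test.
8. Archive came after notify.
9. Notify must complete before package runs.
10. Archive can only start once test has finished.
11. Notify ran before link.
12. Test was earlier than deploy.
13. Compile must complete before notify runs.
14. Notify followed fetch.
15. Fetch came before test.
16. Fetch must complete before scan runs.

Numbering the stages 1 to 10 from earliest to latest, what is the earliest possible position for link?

Compile, fetch, and notify must all come before link — 3 forced predecessors.
Nothing else is forced ahead of link, so its earliest slot is position 3 + 1 = 4.

4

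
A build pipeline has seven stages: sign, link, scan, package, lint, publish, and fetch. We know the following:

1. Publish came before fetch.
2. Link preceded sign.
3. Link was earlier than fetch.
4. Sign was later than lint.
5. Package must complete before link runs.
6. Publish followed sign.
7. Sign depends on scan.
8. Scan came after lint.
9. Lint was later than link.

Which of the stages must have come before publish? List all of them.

Directly stated before publish: sign.
Link reaches publish via link → sign → publish.
Lint reaches publish via lint → sign → publish.
Package reaches publish via package → link → sign → publish.
Likewise scan reaches publish by chaining the stated constraints.

link, lint, package, scan, sign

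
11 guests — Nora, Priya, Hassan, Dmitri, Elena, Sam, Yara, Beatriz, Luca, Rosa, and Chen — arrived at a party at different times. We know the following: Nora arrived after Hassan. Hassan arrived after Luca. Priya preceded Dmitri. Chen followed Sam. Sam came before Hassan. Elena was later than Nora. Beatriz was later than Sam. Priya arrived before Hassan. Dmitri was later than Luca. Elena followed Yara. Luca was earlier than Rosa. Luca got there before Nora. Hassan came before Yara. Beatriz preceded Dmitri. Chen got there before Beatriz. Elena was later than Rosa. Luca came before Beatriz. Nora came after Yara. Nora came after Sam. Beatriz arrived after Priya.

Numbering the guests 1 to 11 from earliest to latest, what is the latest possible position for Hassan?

8

Hassan must come before Elena, Nora, and Yara — 3 guests forced after them.
Everything else can be placed before Hassan in some valid order, so Hassan can sit as late as position 11 − 3 = 8.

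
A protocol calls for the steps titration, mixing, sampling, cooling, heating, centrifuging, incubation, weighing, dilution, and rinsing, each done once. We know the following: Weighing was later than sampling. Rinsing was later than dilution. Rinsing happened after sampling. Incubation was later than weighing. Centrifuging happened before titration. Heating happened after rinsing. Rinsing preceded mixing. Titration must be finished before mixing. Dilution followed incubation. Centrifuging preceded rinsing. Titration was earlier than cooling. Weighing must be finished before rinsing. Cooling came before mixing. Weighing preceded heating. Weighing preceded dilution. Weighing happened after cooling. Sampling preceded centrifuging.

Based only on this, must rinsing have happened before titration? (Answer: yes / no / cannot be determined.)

Tracing the constraints gives titration → cooling → weighing → rinsing, so titration must come before rinsing.
That means rinsing cannot be before titration.

no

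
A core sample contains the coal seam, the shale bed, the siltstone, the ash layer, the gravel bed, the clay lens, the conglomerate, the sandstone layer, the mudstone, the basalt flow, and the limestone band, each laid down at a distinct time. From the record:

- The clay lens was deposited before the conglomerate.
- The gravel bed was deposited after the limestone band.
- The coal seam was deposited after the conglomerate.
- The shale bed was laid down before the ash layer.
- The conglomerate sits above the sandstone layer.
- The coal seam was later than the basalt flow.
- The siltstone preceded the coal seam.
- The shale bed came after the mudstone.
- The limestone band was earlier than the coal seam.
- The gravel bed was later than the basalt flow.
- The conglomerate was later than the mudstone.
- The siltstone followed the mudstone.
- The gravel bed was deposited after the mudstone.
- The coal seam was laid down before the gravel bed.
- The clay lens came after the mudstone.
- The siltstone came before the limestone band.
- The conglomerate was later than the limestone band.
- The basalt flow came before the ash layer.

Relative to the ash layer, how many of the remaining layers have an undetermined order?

Forced before the ash layer: the basalt flow, the mudstone, and the shale bed.
That leaves the clay lens, the coal seam, the conglomerate, the gravel bed, the limestone band, the sandstone layer, and the siltstone with no forced order relative to the ash layer — 7.

7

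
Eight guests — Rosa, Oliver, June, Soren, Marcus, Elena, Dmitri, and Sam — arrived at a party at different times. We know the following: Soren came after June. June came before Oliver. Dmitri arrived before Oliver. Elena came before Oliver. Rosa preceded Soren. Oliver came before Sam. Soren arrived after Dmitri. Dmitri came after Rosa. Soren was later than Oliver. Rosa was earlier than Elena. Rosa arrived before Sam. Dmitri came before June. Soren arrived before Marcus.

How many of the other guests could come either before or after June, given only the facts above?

Forced before June: Dmitri and Rosa; forced after June: Marcus, Oliver, Sam, and Soren.
That leaves Elena with no forced order relative to June — 1.

1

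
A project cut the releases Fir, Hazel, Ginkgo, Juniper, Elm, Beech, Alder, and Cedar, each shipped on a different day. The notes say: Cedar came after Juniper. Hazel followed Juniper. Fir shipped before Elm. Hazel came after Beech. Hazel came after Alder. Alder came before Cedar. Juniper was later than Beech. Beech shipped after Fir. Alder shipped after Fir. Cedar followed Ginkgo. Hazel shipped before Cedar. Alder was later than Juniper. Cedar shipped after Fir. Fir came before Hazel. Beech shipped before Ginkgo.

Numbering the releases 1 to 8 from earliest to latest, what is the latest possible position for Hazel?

7

Hazel must come before Cedar — 1 release forced after it.
Everything else can be placed before Hazel in some valid order, so Hazel can sit as late as position 8 − 1 = 7.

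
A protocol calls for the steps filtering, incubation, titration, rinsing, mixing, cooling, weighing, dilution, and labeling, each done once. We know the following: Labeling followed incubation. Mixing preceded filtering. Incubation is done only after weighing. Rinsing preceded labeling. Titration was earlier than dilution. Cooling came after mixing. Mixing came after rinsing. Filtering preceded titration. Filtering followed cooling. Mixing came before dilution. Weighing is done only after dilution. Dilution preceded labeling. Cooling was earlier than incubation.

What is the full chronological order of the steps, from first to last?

rinsing, mixing, cooling, filtering, titration, dilution, weighing, incubation, labeling

The constraints fix every adjacent pair, so only one ordering works:
rinsing → mixing → cooling → filtering → titration → dilution → weighing → incubation → labeling.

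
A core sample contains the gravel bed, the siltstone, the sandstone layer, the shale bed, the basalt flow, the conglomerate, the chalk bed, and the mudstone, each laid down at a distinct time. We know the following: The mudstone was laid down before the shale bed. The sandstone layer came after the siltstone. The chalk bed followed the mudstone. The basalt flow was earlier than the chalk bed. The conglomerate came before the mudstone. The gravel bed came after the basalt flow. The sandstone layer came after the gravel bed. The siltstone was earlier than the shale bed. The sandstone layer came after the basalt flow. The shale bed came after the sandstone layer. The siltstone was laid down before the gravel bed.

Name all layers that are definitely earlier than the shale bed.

Directly stated before the shale bed: the mudstone, the sandstone layer, and the siltstone.
The basalt flow reaches the shale bed via the basalt flow → the sandstone layer → the shale bed.
The conglomerate reaches the shale bed via the conglomerate → the mudstone → the shale bed.
The gravel bed reaches the shale bed via the gravel bed → the sandstone layer → the shale bed.
No chain forces the chalk bed ahead of the shale bed.

the basalt flow, the conglomerate, the gravel bed, the mudstone, the sandstone layer, the siltstone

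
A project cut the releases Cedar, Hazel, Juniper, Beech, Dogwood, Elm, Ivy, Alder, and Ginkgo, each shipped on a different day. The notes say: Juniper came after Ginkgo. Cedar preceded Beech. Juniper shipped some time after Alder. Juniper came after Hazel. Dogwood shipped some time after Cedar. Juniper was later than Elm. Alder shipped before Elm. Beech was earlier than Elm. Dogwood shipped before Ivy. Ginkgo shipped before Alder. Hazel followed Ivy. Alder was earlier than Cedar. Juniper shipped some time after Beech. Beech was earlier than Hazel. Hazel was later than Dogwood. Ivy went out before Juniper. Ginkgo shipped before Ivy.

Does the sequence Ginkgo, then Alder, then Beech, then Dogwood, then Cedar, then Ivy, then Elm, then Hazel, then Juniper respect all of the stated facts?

no

The constraints require Cedar before Dogwood, but in the proposed sequence Dogwood appears ahead of Cedar. That one violation is enough.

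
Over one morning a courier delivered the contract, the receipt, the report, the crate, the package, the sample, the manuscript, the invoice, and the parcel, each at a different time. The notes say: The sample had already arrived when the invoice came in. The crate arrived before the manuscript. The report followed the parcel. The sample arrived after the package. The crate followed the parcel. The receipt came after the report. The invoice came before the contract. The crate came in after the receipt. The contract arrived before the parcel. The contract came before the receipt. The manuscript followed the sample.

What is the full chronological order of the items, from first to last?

The constraints fix every adjacent pair, so only one ordering works:
the package → the sample → the invoice → the contract → the parcel → the report → the receipt → the crate → the manuscript.

the package, the sample, the invoice, the contract, the parcel, the report, the receipt, the crate, the manuscript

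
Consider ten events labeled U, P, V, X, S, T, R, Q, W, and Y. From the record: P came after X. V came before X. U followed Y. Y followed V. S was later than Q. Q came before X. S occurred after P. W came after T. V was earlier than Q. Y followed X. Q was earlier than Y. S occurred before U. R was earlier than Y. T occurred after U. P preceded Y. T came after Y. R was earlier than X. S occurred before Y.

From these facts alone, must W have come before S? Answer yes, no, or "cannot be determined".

Tracing the constraints gives S → U → T → W, so S must come before W.
That means W cannot be before S.

no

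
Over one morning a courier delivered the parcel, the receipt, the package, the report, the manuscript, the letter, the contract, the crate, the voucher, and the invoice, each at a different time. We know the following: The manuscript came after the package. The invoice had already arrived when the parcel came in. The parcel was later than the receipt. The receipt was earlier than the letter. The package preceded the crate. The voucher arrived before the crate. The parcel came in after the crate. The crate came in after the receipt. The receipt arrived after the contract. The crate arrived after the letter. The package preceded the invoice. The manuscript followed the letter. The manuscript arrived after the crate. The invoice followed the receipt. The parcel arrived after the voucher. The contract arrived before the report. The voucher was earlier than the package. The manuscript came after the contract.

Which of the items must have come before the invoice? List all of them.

Directly stated before the invoice: the package and the receipt.
The contract reaches the invoice via the contract → the receipt → the invoice.
The voucher reaches the invoice via the voucher → the package → the invoice.
No chain forces the report (or any of the others) ahead of the invoice.

the contract, the package, the receipt, the voucher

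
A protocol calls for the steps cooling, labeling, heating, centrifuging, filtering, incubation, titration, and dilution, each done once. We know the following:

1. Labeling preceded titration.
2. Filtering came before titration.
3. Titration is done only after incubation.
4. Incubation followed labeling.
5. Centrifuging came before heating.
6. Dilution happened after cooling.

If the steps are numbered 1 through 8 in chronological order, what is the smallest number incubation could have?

Labeling must come before incubation — 1 forced predecessor.
Nothing else is forced ahead of incubation, so its earliest slot is position 1 + 1 = 2.

2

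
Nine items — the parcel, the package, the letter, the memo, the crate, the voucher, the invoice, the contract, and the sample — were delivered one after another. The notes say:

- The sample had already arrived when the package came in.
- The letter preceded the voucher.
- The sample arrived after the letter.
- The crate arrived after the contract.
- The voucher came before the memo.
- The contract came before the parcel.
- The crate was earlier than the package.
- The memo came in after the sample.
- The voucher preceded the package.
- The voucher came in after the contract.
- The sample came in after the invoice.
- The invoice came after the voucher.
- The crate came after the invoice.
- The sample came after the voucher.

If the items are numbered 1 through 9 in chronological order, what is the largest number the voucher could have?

The voucher must come before the crate, the invoice, the memo, the package, and the sample — 5 items forced after it.
Everything else can be placed before the voucher in some valid order, so the voucher can sit as late as position 9 − 5 = 4.

4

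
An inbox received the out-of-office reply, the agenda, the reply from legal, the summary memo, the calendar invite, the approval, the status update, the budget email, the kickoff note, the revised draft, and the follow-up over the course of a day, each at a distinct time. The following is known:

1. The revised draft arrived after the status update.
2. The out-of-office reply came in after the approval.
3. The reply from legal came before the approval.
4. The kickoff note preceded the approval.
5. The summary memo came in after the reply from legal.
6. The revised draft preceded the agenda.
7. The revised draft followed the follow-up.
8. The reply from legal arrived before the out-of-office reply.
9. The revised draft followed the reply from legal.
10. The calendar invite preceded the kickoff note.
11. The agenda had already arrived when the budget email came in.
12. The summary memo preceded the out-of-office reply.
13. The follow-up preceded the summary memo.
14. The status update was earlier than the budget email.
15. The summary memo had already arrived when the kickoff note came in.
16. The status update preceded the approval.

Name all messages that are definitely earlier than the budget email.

Directly stated before the budget email: the agenda and the status update.
The follow-up reaches the budget email via the follow-up → the revised draft → the agenda → the budget email.
The reply from legal reaches the budget email via the reply from legal → the revised draft → the agenda → the budget email.
The revised draft reaches the budget email via the revised draft → the agenda → the budget email.

the agenda, the follow-up, the reply from legal, the revised draft, the status update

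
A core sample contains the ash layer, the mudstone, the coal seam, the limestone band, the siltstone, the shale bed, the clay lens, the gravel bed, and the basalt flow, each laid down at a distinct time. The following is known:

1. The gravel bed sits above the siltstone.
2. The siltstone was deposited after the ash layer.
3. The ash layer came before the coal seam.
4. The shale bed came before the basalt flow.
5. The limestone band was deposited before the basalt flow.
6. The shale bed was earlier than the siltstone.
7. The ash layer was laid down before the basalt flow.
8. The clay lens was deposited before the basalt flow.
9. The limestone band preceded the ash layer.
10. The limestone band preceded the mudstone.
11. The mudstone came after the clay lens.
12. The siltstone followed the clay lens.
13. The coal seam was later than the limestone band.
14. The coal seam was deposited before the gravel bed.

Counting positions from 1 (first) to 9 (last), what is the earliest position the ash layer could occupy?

2

The limestone band must come before the ash layer — 1 forced predecessor.
Nothing else is forced ahead of the ash layer, so its earliest slot is position 1 + 1 = 2.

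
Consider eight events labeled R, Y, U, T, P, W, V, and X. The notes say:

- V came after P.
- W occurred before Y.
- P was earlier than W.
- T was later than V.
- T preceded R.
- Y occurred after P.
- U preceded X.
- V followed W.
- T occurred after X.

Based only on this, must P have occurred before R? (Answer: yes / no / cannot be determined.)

Chain the constraints: P → V → T → R. Each link is directly stated, so P comes before R.

yes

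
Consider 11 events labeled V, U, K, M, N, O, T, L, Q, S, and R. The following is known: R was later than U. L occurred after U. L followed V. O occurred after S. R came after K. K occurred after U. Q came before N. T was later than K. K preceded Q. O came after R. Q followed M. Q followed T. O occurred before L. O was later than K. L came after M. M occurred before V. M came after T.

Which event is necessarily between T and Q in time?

M

Tracing the constraints gives T → M → Q, so M sits after T and before Q.
No other event is forced both after T and before Q.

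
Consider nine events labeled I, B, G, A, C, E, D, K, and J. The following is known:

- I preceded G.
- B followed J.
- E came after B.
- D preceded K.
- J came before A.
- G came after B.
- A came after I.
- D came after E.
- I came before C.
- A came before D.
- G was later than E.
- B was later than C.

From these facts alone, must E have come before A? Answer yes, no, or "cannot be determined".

No chain of stated constraints runs from E to A, and none runs from A to E either.
So the relative order of E and A is not fixed by the given facts.

cannot be determined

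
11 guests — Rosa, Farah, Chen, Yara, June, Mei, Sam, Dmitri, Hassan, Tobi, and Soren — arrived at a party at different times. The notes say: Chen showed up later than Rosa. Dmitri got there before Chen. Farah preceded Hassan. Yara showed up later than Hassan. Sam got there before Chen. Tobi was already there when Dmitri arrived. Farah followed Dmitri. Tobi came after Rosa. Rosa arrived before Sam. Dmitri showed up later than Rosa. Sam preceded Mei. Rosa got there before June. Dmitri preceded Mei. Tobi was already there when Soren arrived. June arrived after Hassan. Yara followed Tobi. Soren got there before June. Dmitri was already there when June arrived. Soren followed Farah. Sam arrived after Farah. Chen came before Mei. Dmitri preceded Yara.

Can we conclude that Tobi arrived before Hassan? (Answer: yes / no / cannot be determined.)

yes

Chain the constraints: Tobi → Dmitri → Farah → Hassan. Each link is directly stated, so Tobi comes before Hassan.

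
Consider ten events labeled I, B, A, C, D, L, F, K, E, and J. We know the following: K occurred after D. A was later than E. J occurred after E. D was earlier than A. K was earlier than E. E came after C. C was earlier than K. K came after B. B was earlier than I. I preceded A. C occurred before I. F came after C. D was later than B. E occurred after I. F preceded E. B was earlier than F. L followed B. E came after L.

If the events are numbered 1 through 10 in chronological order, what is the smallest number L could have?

2

B must come before L — 1 forced predecessor.
Nothing else is forced ahead of L, so its earliest slot is position 1 + 1 = 2.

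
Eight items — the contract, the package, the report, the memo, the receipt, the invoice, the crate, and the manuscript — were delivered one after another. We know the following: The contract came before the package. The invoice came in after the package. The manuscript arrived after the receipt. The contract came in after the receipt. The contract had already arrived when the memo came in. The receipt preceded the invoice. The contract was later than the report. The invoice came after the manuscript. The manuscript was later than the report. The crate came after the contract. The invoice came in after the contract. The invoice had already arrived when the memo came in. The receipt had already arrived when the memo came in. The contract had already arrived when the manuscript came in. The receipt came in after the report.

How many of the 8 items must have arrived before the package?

3

Directly stated before the package: the contract.
The receipt reaches the package via the receipt → the contract → the package.
The report reaches the package via the report → the contract → the package.
That's the contract, the receipt, and the report — 3 in all.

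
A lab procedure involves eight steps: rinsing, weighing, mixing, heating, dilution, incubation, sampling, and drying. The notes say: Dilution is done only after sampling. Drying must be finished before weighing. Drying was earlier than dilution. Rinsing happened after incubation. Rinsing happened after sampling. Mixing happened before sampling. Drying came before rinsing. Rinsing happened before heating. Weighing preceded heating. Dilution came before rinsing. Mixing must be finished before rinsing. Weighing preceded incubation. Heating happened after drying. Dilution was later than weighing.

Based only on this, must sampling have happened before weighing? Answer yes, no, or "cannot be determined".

cannot be determined

No chain of stated constraints runs from sampling to weighing, and none runs from weighing to sampling either.
So the relative order of sampling and weighing is not fixed by the given facts.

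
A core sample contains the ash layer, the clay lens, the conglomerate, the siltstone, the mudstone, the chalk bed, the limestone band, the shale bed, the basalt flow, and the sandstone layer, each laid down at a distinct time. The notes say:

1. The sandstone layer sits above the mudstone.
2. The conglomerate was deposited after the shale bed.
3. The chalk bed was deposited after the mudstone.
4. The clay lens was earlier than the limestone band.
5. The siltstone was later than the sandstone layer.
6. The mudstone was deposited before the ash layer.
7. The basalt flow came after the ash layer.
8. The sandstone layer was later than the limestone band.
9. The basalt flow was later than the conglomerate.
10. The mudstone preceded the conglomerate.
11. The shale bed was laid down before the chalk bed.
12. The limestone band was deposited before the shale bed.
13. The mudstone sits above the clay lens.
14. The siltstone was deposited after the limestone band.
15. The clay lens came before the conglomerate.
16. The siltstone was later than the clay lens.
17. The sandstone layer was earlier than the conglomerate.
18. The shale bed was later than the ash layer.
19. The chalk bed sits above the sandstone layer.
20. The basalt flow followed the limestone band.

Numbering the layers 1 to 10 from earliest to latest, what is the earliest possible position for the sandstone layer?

The clay lens, the limestone band, and the mudstone must all come before the sandstone layer — 3 forced predecessors.
Nothing else is forced ahead of the sandstone layer, so its earliest slot is position 3 + 1 = 4.

4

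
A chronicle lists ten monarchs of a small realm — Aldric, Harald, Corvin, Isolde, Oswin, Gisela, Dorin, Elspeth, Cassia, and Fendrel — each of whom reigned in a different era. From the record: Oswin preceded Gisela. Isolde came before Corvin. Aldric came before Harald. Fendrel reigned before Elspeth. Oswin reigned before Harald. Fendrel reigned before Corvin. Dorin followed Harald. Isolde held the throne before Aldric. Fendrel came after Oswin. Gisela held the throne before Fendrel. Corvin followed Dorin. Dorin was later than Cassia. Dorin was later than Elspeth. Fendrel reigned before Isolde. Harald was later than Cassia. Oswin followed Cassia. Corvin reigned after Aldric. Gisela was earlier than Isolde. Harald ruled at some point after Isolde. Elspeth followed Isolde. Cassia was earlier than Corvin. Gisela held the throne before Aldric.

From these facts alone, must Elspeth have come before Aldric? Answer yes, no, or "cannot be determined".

No chain of stated constraints runs from Elspeth to Aldric, and none runs from Aldric to Elspeth either.
So the relative order of Elspeth and Aldric is not fixed by the given facts.

cannot be determined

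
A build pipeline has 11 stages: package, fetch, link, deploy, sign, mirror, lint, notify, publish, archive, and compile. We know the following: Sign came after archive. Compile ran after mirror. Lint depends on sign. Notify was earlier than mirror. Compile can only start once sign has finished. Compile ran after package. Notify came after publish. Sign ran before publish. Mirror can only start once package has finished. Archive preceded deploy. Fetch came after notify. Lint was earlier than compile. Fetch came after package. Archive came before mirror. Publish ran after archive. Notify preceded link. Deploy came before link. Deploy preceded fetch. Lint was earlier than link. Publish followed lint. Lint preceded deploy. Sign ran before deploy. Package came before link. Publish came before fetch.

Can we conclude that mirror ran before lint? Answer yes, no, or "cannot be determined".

Tracing the constraints gives lint → publish → notify → mirror, so lint must come before mirror.
That means mirror cannot be before lint.

no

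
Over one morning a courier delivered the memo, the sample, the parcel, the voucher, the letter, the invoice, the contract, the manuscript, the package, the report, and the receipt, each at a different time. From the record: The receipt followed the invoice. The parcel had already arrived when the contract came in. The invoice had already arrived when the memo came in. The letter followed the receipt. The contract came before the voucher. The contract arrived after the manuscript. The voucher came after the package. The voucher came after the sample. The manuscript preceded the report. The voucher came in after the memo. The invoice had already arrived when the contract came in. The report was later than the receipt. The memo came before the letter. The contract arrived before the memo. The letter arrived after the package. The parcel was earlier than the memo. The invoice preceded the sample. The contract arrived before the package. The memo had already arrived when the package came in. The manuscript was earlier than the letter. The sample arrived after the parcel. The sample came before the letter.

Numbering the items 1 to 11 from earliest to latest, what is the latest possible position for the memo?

The memo must come before the letter, the package, and the voucher — 3 items forced after it.
Everything else can be placed before the memo in some valid order, so the memo can sit as late as position 11 − 3 = 8.

8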